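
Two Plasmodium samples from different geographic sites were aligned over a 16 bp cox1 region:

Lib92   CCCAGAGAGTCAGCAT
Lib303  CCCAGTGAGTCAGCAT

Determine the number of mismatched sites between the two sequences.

1

A single mismatch occurs at site 6 (A↔T).
That gives 1 mismatch out of 16 aligned sites, so the Hamming distance is 1.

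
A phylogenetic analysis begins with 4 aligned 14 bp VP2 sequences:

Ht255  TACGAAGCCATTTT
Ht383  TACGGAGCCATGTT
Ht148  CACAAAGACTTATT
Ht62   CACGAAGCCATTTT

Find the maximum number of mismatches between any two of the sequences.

6

Pairwise Hamming distances:
  Ht255 vs Ht383: 2
  Ht255 vs Ht148: 5
  Ht255 vs Ht62: 1
  Ht383 vs Ht148: 6
  Ht383 vs Ht62: 3
  Ht148 vs Ht62: 4
The largest is 6, between Ht383 and Ht148.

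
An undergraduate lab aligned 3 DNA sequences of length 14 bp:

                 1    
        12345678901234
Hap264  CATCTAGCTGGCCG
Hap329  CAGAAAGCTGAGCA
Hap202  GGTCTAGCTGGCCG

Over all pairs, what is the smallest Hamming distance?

2

Pairwise Hamming distances:
  Hap264 vs Hap329: 6
  Hap264 vs Hap202: 2
  Hap329 vs Hap202: 8
The smallest is 2, between Hap264 and Hap202.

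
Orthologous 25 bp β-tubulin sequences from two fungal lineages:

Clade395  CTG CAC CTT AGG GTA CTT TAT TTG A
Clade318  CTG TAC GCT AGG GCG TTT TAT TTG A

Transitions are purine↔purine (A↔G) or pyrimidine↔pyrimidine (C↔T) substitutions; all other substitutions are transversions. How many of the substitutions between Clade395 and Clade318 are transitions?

Differing sites — 4:C/T (Ti); 7:C/G (Tv); 8:T/C (Ti); 14:T/C (Ti); 15:A/G (Ti); 16:C/T (Ti).
Of the 6 differences, 5 transitions and 1 transversion, so the answer is 5.

5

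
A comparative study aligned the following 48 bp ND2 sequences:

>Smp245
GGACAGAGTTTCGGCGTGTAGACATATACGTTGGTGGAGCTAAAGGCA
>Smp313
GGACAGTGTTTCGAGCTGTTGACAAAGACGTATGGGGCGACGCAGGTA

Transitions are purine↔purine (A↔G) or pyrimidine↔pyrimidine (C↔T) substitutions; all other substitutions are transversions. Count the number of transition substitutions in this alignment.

Differing sites — 7:A/T (Tv); 14:G/A (Ti); 15:C/G (Tv); 16:G/C (Tv); 20:A/T (Tv); 25:T/A (Tv); 27:T/G (Tv); 32:T/A (Tv); 33:G/T (Tv); 35:T/G (Tv); 38:A/C (Tv); 40:C/A (Tv); 41:T/C (Ti); 42:A/G (Ti); 43:A/C (Tv); 47:C/T (Ti).
Of the 16 differences, 4 transitions and 12 transversions, so the answer is 4.

4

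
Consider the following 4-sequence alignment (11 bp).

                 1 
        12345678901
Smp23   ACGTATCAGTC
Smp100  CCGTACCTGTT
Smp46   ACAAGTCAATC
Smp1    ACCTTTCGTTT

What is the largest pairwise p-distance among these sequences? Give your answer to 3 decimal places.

Pairwise Hamming distances:
  Smp23 vs Smp100: 4
  Smp23 vs Smp46: 4
  Smp23 vs Smp1: 5
  Smp100 vs Smp46: 8
  Smp100 vs Smp1: 6
  Smp46 vs Smp1: 6
The largest is 8 mismatches, between Smp100 and Smp46; p = 8/11 = 0.727.

0.727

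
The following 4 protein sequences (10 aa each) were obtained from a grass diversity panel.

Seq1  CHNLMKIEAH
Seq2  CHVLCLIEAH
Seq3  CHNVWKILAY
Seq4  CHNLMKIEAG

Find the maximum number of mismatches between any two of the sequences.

Pairwise Hamming distances:
  Seq1 vs Seq2: 3
  Seq1 vs Seq3: 4
  Seq1 vs Seq4: 1
  Seq2 vs Seq3: 6
  Seq2 vs Seq4: 4
  Seq3 vs Seq4: 4
The largest is 6, between Seq2 and Seq3.

6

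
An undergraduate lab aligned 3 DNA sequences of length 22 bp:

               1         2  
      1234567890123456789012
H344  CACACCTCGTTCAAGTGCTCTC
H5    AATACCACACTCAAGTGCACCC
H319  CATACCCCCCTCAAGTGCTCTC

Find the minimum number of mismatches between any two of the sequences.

4

Pairwise Hamming distances:
  H344 vs H5: 7
  H344 vs H319: 4
  H5 vs H319: 5
The smallest is 4, between H344 and H319.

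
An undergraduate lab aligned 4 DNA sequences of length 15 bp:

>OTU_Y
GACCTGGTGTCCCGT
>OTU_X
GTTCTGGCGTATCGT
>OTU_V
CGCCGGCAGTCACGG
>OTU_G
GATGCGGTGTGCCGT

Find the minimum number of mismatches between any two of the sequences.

Pairwise Hamming distances:
  OTU_Y vs OTU_X: 5
  OTU_Y vs OTU_V: 7
  OTU_Y vs OTU_G: 4
  OTU_X vs OTU_V: 9
  OTU_X vs OTU_G: 6
  OTU_V vs OTU_G: 10
The smallest is 4, between OTU_Y and OTU_G.

4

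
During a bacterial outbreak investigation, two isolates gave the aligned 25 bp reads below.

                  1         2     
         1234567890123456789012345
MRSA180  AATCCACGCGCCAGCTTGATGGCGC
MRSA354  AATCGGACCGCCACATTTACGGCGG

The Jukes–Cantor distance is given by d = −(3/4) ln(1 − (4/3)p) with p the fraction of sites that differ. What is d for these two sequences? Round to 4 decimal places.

0.4904

Differing sites — 5:C/G; 6:A/G; 7:C/A; 8:G/C; 14:G/C; 15:C/A; 18:G/T; 20:T/C; 25:C/G.
p = 9/25 = 0.360000.
d = −0.75 · ln(1 − (4/3)·0.360000) = −0.75 · ln(0.520000) = −0.75 · (-0.653926) = 0.4904.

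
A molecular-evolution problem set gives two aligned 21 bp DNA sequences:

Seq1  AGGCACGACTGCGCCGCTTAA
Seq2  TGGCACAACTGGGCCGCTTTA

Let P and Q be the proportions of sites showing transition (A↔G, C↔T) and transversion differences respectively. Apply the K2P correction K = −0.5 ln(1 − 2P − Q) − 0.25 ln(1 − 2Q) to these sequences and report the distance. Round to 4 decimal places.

Differing sites — 1:A/T (Tv); 7:G/A (Ti); 12:C/G (Tv); 20:A/T (Tv).
Of the 4 differences, 1 transition and 3 transversions over 21 sites: P = 1/21 = 0.047619, Q = 3/21 = 0.142857.
d = −0.5·ln(0.761905) − 0.25·ln(0.714286) = −0.5·(-0.271933) − 0.25·(-0.336472) = 0.2201.

0.2201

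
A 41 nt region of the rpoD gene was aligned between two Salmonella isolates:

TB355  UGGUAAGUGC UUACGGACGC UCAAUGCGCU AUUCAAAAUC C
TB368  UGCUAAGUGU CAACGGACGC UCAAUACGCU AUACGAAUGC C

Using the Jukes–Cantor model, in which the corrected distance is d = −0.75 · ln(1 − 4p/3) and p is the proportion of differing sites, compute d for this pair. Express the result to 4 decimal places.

The sequences differ at positions 3 (G/C), 10 (C/U), 11 (U/C), 12 (U/A), 26 (G/A), 33 (U/A), 35 (A/G), 38 (A/U), 39 (U/G).
p = 9/41 = 0.219512.
d = −0.75 · ln(1 − (4/3)·0.219512) = −0.75 · ln(0.707317) = −0.75 · (-0.346276) = 0.2597.

0.2597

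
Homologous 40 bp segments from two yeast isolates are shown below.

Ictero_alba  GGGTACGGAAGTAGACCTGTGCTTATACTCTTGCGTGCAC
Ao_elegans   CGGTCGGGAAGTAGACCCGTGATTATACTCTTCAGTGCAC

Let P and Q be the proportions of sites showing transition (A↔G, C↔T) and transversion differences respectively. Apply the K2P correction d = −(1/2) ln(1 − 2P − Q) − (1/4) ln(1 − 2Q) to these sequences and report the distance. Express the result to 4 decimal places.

0.2007

The sequences differ at positions 1 (G/C, transversion), 5 (A/C, transversion), 6 (C/G, transversion), 18 (T/C, transition), 22 (C/A, transversion), 33 (G/C, transversion), 34 (C/A, transversion).
Of the 7 differences, 1 transition and 6 transversions over 40 sites: P = 1/40 = 0.025000, Q = 6/40 = 0.150000.
d = −0.5·ln(0.800000) − 0.25·ln(0.700000) = −0.5·(-0.223144) − 0.25·(-0.356675) = 0.2007.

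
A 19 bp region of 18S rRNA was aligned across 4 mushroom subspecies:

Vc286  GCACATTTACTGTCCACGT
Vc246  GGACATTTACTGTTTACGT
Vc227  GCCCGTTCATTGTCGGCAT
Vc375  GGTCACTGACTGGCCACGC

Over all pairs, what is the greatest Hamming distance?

11

Pairwise Hamming distances:
  Vc286 vs Vc246: 3
  Vc286 vs Vc227: 7
  Vc286 vs Vc375: 6
  Vc246 vs Vc227: 9
  Vc246 vs Vc375: 7
  Vc227 vs Vc375: 11
The largest is 11, between Vc227 and Vc375.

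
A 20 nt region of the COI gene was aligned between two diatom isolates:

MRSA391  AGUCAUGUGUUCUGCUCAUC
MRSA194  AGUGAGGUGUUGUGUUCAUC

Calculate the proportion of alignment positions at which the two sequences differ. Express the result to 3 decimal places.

The sequences differ at positions 4 (C/G), 6 (U/G), 12 (C/G), 15 (C/U).
There are 4 differences over 20 sites, so p = 4/20 = 0.200.

0.200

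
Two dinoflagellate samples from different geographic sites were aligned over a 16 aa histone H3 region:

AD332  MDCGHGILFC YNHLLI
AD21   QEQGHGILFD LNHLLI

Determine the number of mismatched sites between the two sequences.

Differing sites — 1:M/Q; 2:D/E; 3:C/Q; 10:C/D; 11:Y/L.
That gives 5 mismatches out of 16 aligned sites, so the Hamming distance is 5.

5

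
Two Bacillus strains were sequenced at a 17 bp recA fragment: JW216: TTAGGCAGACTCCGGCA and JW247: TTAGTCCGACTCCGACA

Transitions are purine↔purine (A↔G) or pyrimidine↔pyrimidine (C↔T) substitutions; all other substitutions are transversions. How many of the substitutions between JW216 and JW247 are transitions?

The sequences differ at positions 5 (G/T, transversion), 7 (A/C, transversion), 15 (G/A, transition).
Of the 3 differences, 1 transition and 2 transversions, so the answer is 1.

1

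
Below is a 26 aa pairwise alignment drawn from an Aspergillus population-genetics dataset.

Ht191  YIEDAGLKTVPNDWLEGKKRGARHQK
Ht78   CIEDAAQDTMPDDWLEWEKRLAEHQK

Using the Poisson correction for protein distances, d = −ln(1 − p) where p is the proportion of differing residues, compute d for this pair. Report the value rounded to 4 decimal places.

Differing sites — 1:Y/C; 6:G/A; 7:L/Q; 8:K/D; 10:V/M; 12:N/D; 17:G/W; 18:K/E; 21:G/L; 23:R/E.
p = 10/26 = 0.384615.
d = −ln(1 − 0.384615) = −ln(0.615385) = 0.4855.

0.4855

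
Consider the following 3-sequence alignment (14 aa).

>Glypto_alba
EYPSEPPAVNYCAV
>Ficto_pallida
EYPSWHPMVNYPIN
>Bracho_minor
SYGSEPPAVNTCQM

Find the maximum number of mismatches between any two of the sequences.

9

Pairwise Hamming distances:
  Glypto_alba vs Ficto_pallida: 6
  Glypto_alba vs Bracho_minor: 5
  Ficto_pallida vs Bracho_minor: 9
The largest is 9, between Ficto_pallida and Bracho_minor.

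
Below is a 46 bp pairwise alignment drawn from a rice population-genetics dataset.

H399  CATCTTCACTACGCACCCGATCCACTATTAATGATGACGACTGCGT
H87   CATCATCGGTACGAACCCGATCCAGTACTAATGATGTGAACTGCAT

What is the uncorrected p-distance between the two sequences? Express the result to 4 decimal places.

The sequences differ at positions 5 (T/A), 8 (A/G), 9 (C/G), 14 (C/A), 25 (C/G), 28 (T/C), 37 (A/T), 38 (C/G), 39 (G/A), 45 (G/A).
There are 10 differences over 46 sites, so p = 10/46 = 0.2174.

0.2174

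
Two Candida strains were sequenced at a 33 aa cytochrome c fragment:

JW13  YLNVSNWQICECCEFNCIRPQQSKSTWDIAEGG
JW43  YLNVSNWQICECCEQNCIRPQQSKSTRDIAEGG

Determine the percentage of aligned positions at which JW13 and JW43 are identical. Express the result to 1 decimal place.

Differing sites — 15:F/Q; 27:W/R.
31 of the 33 sites match, so the percent identity is 31/33 × 100 = 93.9%.

93.9%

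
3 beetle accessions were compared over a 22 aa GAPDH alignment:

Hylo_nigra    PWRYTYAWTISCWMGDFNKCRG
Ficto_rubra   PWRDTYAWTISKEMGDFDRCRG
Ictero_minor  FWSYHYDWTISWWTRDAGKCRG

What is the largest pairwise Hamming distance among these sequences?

12

Pairwise Hamming distances:
  Hylo_nigra vs Ficto_rubra: 5
  Hylo_nigra vs Ictero_minor: 9
  Ficto_rubra vs Ictero_minor: 12
The largest is 12, between Ficto_rubra and Ictero_minor.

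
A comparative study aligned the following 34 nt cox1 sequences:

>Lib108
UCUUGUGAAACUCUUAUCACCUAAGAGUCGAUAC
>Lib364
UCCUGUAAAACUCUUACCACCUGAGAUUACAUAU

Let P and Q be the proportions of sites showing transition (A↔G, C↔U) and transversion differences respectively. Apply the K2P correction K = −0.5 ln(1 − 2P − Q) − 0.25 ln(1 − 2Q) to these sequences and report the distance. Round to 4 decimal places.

The sequences differ at positions 3 (U/C, transition), 7 (G/A, transition), 17 (U/C, transition), 23 (A/G, transition), 27 (G/U, transversion), 29 (C/A, transversion), 30 (G/C, transversion), 34 (C/U, transition).
Of the 8 differences, 5 transitions and 3 transversions over 34 sites: P = 5/34 = 0.147059, Q = 3/34 = 0.088235.
d = −0.5·ln(0.617647) − 0.25·ln(0.823530) = −0.5·(-0.481838) − 0.25·(-0.194155) = 0.2895.

0.2895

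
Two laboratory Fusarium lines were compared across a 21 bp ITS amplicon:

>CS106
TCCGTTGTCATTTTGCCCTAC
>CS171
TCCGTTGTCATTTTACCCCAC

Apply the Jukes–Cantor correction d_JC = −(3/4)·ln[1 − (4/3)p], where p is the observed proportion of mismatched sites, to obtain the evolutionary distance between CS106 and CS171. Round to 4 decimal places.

The sequences differ at positions 15 (G/A), 19 (T/C).
p = 2/21 = 0.095238.
d = −0.75 · ln(1 − (4/3)·0.095238) = −0.75 · ln(0.873016) = −0.75 · (-0.135801) = 0.1019.

0.1019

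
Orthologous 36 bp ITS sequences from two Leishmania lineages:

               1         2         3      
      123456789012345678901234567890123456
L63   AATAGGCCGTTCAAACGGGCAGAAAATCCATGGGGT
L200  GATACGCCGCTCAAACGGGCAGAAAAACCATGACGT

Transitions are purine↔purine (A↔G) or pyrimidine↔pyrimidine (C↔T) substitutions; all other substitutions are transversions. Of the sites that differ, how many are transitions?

3

Mismatches occur at site 1 (A→G, transition), site 5 (G→C, transversion), site 10 (T→C, transition), site 27 (T→A, transversion), site 33 (G→A, transition), site 34 (G→C, transversion).
Of the 6 differences, 3 transitions and 3 transversions, so the answer is 3.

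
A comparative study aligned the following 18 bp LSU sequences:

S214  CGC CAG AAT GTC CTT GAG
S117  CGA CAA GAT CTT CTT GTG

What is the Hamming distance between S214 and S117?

6

The sequences differ at positions 3 (C/A), 6 (G/A), 7 (A/G), 10 (G/C), 12 (C/T), 17 (A/T).
That gives 6 mismatches out of 18 aligned sites, so the Hamming distance is 6.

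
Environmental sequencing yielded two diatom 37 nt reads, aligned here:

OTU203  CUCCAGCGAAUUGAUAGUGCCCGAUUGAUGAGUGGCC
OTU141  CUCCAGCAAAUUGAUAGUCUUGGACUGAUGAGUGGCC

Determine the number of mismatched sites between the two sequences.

Mismatches occur at site 8 (G/A), site 19 (G/C), site 20 (C/U), site 21 (C/U), site 22 (C/G), site 25 (U/C).
That gives 6 mismatches out of 37 aligned sites, so the Hamming distance is 6.

6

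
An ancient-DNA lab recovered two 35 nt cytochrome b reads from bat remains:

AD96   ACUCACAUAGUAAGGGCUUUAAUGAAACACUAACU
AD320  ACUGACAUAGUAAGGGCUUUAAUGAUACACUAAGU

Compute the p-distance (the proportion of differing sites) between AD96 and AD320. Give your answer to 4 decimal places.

The sequences differ at positions 4 (C/G), 26 (A/U), 34 (C/G).
There are 3 differences over 35 sites, so p = 3/35 = 0.0857.

0.0857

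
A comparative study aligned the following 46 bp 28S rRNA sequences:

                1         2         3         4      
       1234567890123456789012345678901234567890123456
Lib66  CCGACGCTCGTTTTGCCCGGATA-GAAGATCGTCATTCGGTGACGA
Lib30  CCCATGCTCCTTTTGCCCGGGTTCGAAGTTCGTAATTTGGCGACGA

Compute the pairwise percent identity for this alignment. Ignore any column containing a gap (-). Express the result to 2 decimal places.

Excluding the 1 gap column leaves 45 comparable sites.
Mismatches occur at site 3 (G↔C), site 5 (C↔T), site 10 (G↔C), site 21 (A↔G), site 23 (A↔T), site 29 (A↔T), site 34 (C↔A), site 38 (C↔T), site 41 (T↔C).
36 of the 45 comparable sites match, so the percent identity is 36/45 × 100 = 80.00%.

80.00%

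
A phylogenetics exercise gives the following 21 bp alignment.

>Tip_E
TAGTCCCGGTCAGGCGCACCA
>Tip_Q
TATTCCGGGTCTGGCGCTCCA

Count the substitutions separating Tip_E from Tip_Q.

Mismatches occur at site 3 (G→T), site 7 (C→G), site 12 (A→T), site 18 (A→T).
That gives 4 mismatches out of 21 aligned sites, so the Hamming distance is 4.

4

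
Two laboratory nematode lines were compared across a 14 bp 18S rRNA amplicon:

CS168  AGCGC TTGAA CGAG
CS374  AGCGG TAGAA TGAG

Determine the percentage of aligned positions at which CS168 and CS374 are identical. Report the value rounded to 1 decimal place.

78.6%

The sequences differ at positions 5 (C/G), 7 (T/A), 11 (C/T).
11 of the 14 sites match, so the percent identity is 11/14 × 100 = 78.6%.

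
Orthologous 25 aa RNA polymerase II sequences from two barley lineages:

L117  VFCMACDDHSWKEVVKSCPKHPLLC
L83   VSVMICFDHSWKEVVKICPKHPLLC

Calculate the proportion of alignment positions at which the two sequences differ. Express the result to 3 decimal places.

0.200

Differing sites — 2:F/S; 3:C/V; 5:A/I; 7:D/F; 17:S/I.
There are 5 differences over 25 sites, so p = 5/25 = 0.200.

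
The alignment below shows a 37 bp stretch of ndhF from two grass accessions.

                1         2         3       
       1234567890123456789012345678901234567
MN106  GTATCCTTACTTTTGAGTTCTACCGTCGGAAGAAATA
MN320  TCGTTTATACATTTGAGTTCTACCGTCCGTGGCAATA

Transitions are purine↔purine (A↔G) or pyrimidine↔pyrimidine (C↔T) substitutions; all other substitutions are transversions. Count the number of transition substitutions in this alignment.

Mismatches occur at site 1 (G→T, transversion), site 2 (T→C, transition), site 3 (A→G, transition), site 5 (C→T, transition), site 6 (C→T, transition), site 7 (T→A, transversion), site 11 (T→A, transversion), site 28 (G→C, transversion), site 30 (A→T, transversion), site 31 (A→G, transition), site 33 (A→C, transversion).
Of the 11 differences, 5 transitions and 6 transversions, so the answer is 5.

5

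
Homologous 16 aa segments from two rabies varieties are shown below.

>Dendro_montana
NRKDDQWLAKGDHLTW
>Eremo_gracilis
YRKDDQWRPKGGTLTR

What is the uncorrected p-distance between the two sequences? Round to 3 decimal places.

0.375

Differing sites — 1:N/Y; 8:L/R; 9:A/P; 12:D/G; 13:H/T; 16:W/R.
There are 6 differences over 16 sites, so p = 6/16 = 0.375.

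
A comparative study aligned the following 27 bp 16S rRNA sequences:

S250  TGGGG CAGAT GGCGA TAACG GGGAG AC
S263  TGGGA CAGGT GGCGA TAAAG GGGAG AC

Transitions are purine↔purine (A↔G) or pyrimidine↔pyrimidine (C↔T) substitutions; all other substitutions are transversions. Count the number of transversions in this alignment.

1

Differing sites — 5:G/A (Ti); 9:A/G (Ti); 19:C/A (Tv).
Of the 3 differences, 2 transitions and 1 transversion, so the answer is 1.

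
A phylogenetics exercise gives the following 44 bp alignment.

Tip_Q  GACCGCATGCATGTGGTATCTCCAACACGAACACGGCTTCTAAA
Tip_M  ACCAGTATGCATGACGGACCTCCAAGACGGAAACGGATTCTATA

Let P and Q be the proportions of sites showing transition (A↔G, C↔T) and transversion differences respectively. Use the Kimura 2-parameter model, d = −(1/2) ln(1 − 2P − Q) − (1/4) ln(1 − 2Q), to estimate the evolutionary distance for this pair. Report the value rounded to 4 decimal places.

0.3757

Mismatches occur at site 1 (G/A, transition), site 2 (A/C, transversion), site 4 (C/A, transversion), site 6 (C/T, transition), site 14 (T/A, transversion), site 15 (G/C, transversion), site 17 (T/G, transversion), site 19 (T/C, transition), site 26 (C/G, transversion), site 30 (A/G, transition), site 32 (C/A, transversion), site 37 (C/A, transversion), site 43 (A/T, transversion).
Of the 13 differences, 4 transitions and 9 transversions over 44 sites: P = 4/44 = 0.090909, Q = 9/44 = 0.204545.
d = −0.5·ln(0.613637) − 0.25·ln(0.590910) = −0.5·(-0.488352) − 0.25·(-0.526092) = 0.3757.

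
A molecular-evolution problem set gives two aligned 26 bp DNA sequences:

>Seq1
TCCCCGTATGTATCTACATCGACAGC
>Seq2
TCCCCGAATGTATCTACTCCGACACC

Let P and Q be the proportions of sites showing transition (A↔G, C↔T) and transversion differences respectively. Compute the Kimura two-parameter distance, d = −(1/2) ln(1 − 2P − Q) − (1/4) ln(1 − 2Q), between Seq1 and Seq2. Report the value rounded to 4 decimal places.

0.1724

The sequences differ at positions 7 (T/A, transversion), 18 (A/T, transversion), 19 (T/C, transition), 25 (G/C, transversion).
Of the 4 differences, 1 transition and 3 transversions over 26 sites: P = 1/26 = 0.038462, Q = 3/26 = 0.115385.
d = −0.5·ln(0.807691) − 0.25·ln(0.769230) = −0.5·(-0.213576) − 0.25·(-0.262365) = 0.1724.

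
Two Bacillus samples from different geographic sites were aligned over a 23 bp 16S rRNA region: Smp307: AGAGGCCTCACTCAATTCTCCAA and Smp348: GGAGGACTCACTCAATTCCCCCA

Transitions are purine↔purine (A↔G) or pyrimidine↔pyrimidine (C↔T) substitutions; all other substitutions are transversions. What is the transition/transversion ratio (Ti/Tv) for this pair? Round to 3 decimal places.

1.000

The sequences differ at positions 1 (A/G, transition), 6 (C/A, transversion), 19 (T/C, transition), 22 (A/C, transversion).
Of the 4 differences, 2 transitions and 2 transversions, so Ti/Tv = 2/2 = 1.000.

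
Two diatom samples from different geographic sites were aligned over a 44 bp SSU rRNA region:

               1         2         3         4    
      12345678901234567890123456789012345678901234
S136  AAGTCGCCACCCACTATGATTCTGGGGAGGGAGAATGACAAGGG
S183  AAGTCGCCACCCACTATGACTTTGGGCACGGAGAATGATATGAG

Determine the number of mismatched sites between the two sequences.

7

Differing sites — 20:T/C; 22:C/T; 27:G/C; 29:G/C; 39:C/T; 41:A/T; 43:G/A.
That gives 7 mismatches out of 44 aligned sites, so the Hamming distance is 7.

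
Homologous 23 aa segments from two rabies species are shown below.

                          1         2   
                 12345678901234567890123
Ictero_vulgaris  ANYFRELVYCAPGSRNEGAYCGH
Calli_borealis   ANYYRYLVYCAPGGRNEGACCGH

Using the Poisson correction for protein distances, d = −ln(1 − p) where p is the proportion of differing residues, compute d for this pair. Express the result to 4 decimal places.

0.1911

Differing sites — 4:F/Y; 6:E/Y; 14:S/G; 20:Y/C.
p = 4/23 = 0.173913.
d = −ln(1 − 0.173913) = −ln(0.826087) = 0.1911.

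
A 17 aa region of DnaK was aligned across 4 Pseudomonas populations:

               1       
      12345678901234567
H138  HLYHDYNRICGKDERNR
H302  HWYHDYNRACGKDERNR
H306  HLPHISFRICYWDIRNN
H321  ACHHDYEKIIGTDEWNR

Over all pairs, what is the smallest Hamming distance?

Pairwise Hamming distances:
  H138 vs H302: 2
  H138 vs H306: 8
  H138 vs H321: 8
  H302 vs H306: 10
  H302 vs H321: 9
  H306 vs H321: 13
The smallest is 2, between H138 and H302.

2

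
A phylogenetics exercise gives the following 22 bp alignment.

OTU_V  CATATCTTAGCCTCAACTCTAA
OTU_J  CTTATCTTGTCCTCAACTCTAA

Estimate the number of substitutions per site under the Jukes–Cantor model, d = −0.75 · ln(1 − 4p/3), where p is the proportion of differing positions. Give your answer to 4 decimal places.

Mismatches occur at site 2 (A/T), site 9 (A/G), site 10 (G/T).
p = 3/22 = 0.136364.
d = −0.75 · ln(1 − (4/3)·0.136364) = −0.75 · ln(0.818181) = −0.75 · (-0.200672) = 0.1505.

0.1505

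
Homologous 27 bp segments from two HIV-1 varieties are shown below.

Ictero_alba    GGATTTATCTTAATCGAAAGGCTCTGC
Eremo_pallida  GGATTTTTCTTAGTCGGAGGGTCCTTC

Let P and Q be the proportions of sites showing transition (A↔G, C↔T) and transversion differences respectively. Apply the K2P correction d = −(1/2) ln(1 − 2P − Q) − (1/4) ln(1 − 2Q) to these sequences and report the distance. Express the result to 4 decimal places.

0.3340

Mismatches occur at site 7 (A→T, transversion), site 13 (A→G, transition), site 17 (A→G, transition), site 19 (A→G, transition), site 22 (C→T, transition), site 23 (T→C, transition), site 26 (G→T, transversion).
Of the 7 differences, 5 transitions and 2 transversions over 27 sites: P = 5/27 = 0.185185, Q = 2/27 = 0.074074.
d = −0.5·ln(0.555556) − 0.25·ln(0.851852) = −0.5·(-0.587786) − 0.25·(-0.160342) = 0.3340.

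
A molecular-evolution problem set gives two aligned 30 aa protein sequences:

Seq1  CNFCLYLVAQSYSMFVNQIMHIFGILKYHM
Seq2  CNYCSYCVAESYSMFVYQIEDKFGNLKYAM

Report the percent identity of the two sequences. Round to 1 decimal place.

66.7%

Differing sites — 3:F/Y; 5:L/S; 7:L/C; 10:Q/E; 17:N/Y; 20:M/E; 21:H/D; 22:I/K; 25:I/N; 29:H/A.
20 of the 30 sites match, so the percent identity is 20/30 × 100 = 66.7%.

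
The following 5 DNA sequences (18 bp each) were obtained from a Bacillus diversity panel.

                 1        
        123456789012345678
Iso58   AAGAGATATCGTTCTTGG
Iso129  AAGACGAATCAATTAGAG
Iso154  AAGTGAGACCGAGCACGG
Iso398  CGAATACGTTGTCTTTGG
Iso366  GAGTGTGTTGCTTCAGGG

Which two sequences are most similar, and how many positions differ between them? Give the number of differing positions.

Pairwise Hamming distances:
  Iso58 vs Iso129: 9
  Iso58 vs Iso154: 7
  Iso58 vs Iso398: 9
  Iso58 vs Iso366: 9
  Iso129 vs Iso154: 10
  Iso129 vs Iso398: 14
  Iso129 vs Iso366: 11
  Iso154 vs Iso398: 14
  Iso154 vs Iso366: 9
  Iso398 vs Iso366: 14
The smallest is 7, between Iso58 and Iso154.

7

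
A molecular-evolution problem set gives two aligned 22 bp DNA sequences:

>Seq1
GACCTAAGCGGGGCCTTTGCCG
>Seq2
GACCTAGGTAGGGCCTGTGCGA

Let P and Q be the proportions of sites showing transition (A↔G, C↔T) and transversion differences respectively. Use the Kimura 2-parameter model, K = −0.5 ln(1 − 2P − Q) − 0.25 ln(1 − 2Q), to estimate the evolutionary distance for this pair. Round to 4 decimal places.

0.3532

Mismatches occur at site 7 (A/G, transition), site 9 (C/T, transition), site 10 (G/A, transition), site 17 (T/G, transversion), site 21 (C/G, transversion), site 22 (G/A, transition).
Of the 6 differences, 4 transitions and 2 transversions over 22 sites: P = 4/22 = 0.181818, Q = 2/22 = 0.090909.
d = −0.5·ln(0.545455) − 0.25·ln(0.818182) = −0.5·(-0.606135) − 0.25·(-0.200670) = 0.3532.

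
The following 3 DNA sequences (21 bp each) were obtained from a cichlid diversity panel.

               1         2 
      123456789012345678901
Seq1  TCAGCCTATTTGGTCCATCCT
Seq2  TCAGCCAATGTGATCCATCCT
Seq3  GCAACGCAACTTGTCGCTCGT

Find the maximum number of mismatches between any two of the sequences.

11

Pairwise Hamming distances:
  Seq1 vs Seq2: 3
  Seq1 vs Seq3: 10
  Seq2 vs Seq3: 11
The largest is 11, between Seq2 and Seq3.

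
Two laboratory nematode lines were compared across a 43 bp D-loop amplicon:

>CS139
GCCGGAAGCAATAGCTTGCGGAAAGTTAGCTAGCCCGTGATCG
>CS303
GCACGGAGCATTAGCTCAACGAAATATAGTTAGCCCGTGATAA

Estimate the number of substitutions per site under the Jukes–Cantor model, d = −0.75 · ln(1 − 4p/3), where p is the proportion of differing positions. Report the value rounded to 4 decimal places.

Mismatches occur at site 3 (C/A), site 4 (G/C), site 6 (A/G), site 11 (A/T), site 17 (T/C), site 18 (G/A), site 19 (C/A), site 20 (G/C), site 25 (G/T), site 26 (T/A), site 30 (C/T), site 42 (C/A), site 43 (G/A).
p = 13/43 = 0.302326.
d = −0.75 · ln(1 − (4/3)·0.302326) = −0.75 · ln(0.596899) = −0.75 · (-0.516007) = 0.3870.

0.3870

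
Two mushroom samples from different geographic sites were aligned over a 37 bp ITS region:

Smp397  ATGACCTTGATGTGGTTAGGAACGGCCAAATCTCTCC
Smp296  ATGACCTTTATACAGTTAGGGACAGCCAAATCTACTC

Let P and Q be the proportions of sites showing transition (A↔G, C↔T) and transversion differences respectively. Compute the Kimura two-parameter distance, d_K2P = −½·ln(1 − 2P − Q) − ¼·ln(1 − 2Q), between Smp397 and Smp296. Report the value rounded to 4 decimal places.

Mismatches occur at site 9 (G/T, transversion), site 12 (G/A, transition), site 13 (T/C, transition), site 14 (G/A, transition), site 21 (A/G, transition), site 24 (G/A, transition), site 34 (C/A, transversion), site 35 (T/C, transition), site 36 (C/T, transition).
Of the 9 differences, 7 transitions and 2 transversions over 37 sites: P = 7/37 = 0.189189, Q = 2/37 = 0.054054.
d = −0.5·ln(0.567568) − 0.25·ln(0.891892) = −0.5·(-0.566395) − 0.25·(-0.114410) = 0.3118.

0.3118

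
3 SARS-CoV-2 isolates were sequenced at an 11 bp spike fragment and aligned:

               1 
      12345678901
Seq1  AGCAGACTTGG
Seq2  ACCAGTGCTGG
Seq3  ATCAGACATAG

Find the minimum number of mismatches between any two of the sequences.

3

Pairwise Hamming distances:
  Seq1 vs Seq2: 4
  Seq1 vs Seq3: 3
  Seq2 vs Seq3: 5
The smallest is 3, between Seq1 and Seq3.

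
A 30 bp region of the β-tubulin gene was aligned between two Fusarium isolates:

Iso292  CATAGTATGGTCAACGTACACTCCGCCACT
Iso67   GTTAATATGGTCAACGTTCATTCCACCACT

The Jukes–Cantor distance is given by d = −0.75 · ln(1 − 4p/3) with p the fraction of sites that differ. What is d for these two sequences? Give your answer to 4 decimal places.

0.2326

Differing sites — 1:C/G; 2:A/T; 5:G/A; 18:A/T; 21:C/T; 25:G/A.
p = 6/30 = 0.200000.
d = −0.75 · ln(1 − (4/3)·0.200000) = −0.75 · ln(0.733333) = −0.75 · (-0.310155) = 0.2326.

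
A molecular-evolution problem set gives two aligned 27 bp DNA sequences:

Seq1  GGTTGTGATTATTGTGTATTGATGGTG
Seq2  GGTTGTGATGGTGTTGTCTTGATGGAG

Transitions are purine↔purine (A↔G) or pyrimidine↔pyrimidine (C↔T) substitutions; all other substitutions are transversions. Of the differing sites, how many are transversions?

5

The sequences differ at positions 10 (T/G, transversion), 11 (A/G, transition), 13 (T/G, transversion), 14 (G/T, transversion), 18 (A/C, transversion), 26 (T/A, transversion).
Of the 6 differences, 1 transition and 5 transversions, so the answer is 5.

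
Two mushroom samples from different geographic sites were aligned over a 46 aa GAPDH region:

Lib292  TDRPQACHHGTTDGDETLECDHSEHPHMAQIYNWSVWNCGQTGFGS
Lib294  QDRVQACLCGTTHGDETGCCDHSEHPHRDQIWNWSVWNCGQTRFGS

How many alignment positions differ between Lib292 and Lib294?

11

Differing sites — 1:T/Q; 4:P/V; 8:H/L; 9:H/C; 13:D/H; 18:L/G; 19:E/C; 28:M/R; 29:A/D; 32:Y/W; 43:G/R.
That gives 11 mismatches out of 46 aligned sites, so the Hamming distance is 11.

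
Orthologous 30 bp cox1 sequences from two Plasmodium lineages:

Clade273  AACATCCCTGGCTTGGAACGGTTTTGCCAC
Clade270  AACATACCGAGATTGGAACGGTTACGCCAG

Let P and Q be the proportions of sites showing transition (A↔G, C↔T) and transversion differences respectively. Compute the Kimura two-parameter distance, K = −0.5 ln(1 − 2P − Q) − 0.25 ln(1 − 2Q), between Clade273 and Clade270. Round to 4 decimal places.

0.2797

Differing sites — 6:C/A (Tv); 9:T/G (Tv); 10:G/A (Ti); 12:C/A (Tv); 24:T/A (Tv); 25:T/C (Ti); 30:C/G (Tv).
Of the 7 differences, 2 transitions and 5 transversions over 30 sites: P = 2/30 = 0.066667, Q = 5/30 = 0.166667.
d = −0.5·ln(0.699999) − 0.25·ln(0.666666) = −0.5·(-0.356676) − 0.25·(-0.405466) = 0.2797.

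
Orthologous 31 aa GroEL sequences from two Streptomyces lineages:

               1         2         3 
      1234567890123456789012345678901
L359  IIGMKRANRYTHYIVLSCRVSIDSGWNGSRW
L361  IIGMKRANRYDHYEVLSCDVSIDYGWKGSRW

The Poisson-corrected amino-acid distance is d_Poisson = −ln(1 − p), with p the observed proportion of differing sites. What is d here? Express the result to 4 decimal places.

0.1759

The sequences differ at positions 11 (T/D), 14 (I/E), 19 (R/D), 24 (S/Y), 27 (N/K).
p = 5/31 = 0.161290.
d = −ln(1 − 0.161290) = −ln(0.838710) = 0.1759.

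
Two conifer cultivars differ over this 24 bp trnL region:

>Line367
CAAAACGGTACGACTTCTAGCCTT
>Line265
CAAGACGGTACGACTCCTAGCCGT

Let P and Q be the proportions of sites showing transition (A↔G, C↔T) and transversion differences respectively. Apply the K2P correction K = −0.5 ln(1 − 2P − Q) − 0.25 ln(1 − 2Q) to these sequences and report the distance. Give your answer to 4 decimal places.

Differing sites — 4:A/G (Ti); 16:T/C (Ti); 23:T/G (Tv).
Of the 3 differences, 2 transitions and 1 transversion over 24 sites: P = 2/24 = 0.083333, Q = 1/24 = 0.041667.
d = −0.5·ln(0.791667) − 0.25·ln(0.916666) = −0.5·(-0.233614) − 0.25·(-0.087012) = 0.1386.

0.1386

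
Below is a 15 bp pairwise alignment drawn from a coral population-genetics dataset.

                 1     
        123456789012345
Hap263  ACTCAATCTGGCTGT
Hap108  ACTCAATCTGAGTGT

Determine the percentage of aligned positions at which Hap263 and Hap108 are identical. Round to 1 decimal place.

Mismatches occur at site 11 (G↔A), site 12 (C↔G).
13 of the 15 sites match, so the percent identity is 13/15 × 100 = 86.7%.

86.7%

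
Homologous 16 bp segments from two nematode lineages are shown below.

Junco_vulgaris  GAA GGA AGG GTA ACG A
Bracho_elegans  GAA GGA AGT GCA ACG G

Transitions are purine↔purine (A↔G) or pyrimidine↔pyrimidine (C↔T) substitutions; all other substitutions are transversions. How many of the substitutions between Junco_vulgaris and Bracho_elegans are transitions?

Mismatches occur at site 9 (G↔T, transversion), site 11 (T↔C, transition), site 16 (A↔G, transition).
Of the 3 differences, 2 transitions and 1 transversion, so the answer is 2.

2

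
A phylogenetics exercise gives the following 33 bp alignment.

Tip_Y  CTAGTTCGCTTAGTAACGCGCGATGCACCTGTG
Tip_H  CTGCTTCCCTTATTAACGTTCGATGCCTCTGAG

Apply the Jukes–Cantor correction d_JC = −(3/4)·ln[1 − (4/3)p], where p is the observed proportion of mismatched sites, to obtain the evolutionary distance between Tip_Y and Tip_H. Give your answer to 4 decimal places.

Mismatches occur at site 3 (A/G), site 4 (G/C), site 8 (G/C), site 13 (G/T), site 19 (C/T), site 20 (G/T), site 27 (A/C), site 28 (C/T), site 32 (T/A).
p = 9/33 = 0.272727.
d = −0.75 · ln(1 − (4/3)·0.272727) = −0.75 · ln(0.636364) = −0.75 · (-0.451985) = 0.3390.

0.3390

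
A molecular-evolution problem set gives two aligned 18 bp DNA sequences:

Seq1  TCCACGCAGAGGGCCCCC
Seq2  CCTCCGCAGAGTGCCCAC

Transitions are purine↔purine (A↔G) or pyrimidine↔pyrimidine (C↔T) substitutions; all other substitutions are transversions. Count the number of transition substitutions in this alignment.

Mismatches occur at site 1 (T→C, transition), site 3 (C→T, transition), site 4 (A→C, transversion), site 12 (G→T, transversion), site 17 (C→A, transversion).
Of the 5 differences, 2 transitions and 3 transversions, so the answer is 2.

2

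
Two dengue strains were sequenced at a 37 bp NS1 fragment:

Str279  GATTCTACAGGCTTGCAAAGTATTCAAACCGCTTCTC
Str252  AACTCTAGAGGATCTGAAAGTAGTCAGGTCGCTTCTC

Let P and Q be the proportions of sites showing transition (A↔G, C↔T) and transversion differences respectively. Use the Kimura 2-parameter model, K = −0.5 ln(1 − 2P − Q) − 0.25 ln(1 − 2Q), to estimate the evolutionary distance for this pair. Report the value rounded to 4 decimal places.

0.3864

The sequences differ at positions 1 (G/A, transition), 3 (T/C, transition), 8 (C/G, transversion), 12 (C/A, transversion), 14 (T/C, transition), 15 (G/T, transversion), 16 (C/G, transversion), 23 (T/G, transversion), 27 (A/G, transition), 28 (A/G, transition), 29 (C/T, transition).
Of the 11 differences, 6 transitions and 5 transversions over 37 sites: P = 6/37 = 0.162162, Q = 5/37 = 0.135135.
d = −0.5·ln(0.540541) − 0.25·ln(0.729730) = −0.5·(-0.615185) − 0.25·(-0.315081) = 0.3864.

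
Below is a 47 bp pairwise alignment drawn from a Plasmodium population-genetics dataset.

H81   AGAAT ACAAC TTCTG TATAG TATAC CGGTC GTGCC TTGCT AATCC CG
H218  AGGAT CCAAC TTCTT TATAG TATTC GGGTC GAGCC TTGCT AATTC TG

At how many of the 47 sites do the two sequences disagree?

The sequences differ at positions 3 (A/G), 6 (A/C), 15 (G/T), 24 (A/T), 26 (C/G), 32 (T/A), 44 (C/T), 46 (C/T).
That gives 8 mismatches out of 47 aligned sites, so the Hamming distance is 8.

8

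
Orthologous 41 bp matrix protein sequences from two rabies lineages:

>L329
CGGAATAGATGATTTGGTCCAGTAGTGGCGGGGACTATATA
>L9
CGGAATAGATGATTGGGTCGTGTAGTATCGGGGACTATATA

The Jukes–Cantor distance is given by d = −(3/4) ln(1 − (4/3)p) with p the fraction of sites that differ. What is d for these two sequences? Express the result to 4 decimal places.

Mismatches occur at site 15 (T→G), site 20 (C→G), site 21 (A→T), site 27 (G→A), site 28 (G→T).
p = 5/41 = 0.121951.
d = −0.75 · ln(1 − (4/3)·0.121951) = −0.75 · ln(0.837399) = −0.75 · (-0.177455) = 0.1331.

0.1331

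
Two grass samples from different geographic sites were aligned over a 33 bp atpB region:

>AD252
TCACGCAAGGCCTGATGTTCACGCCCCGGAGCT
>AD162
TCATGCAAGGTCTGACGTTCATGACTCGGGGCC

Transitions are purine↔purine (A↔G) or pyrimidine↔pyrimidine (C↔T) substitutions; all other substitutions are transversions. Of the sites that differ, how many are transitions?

Mismatches occur at site 4 (C/T, transition), site 11 (C/T, transition), site 16 (T/C, transition), site 22 (C/T, transition), site 24 (C/A, transversion), site 26 (C/T, transition), site 30 (A/G, transition), site 33 (T/C, transition).
Of the 8 differences, 7 transitions and 1 transversion, so the answer is 7.

7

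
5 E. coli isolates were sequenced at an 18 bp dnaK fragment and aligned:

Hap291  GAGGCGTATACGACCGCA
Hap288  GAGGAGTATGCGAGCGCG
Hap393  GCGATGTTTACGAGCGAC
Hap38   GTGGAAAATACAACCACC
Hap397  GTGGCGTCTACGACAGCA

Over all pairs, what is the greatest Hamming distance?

Pairwise Hamming distances:
  Hap291 vs Hap288: 4
  Hap291 vs Hap393: 7
  Hap291 vs Hap38: 7
  Hap291 vs Hap397: 3
  Hap288 vs Hap393: 7
  Hap288 vs Hap38: 8
  Hap288 vs Hap397: 7
  Hap393 vs Hap38: 10
  Hap393 vs Hap397: 8
  Hap38 vs Hap397: 8
The largest is 10, between Hap393 and Hap38.

10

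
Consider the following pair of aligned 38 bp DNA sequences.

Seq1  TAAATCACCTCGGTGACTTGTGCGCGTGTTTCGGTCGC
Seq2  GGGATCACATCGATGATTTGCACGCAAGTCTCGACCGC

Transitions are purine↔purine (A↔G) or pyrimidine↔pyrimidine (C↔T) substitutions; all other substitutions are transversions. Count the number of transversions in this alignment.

The sequences differ at positions 1 (T/G, transversion), 2 (A/G, transition), 3 (A/G, transition), 9 (C/A, transversion), 13 (G/A, transition), 17 (C/T, transition), 21 (T/C, transition), 22 (G/A, transition), 26 (G/A, transition), 27 (T/A, transversion), 30 (T/C, transition), 34 (G/A, transition), 35 (T/C, transition).
Of the 13 differences, 10 transitions and 3 transversions, so the answer is 3.

3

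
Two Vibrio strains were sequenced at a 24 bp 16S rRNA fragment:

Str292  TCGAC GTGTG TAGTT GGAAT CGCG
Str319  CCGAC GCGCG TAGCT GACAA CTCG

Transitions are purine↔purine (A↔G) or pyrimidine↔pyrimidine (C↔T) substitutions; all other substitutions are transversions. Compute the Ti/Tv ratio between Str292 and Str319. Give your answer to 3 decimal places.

Mismatches occur at site 1 (T→C, transition), site 7 (T→C, transition), site 9 (T→C, transition), site 14 (T→C, transition), site 17 (G→A, transition), site 18 (A→C, transversion), site 20 (T→A, transversion), site 22 (G→T, transversion).
Of the 8 differences, 5 transitions and 3 transversions, so Ti/Tv = 5/3 = 1.667.

1.667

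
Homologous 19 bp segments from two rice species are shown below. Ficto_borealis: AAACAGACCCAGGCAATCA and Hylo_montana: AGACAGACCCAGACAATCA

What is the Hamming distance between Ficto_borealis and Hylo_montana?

2

The sequences differ at positions 2 (A/G), 13 (G/A).
That gives 2 mismatches out of 19 aligned sites, so the Hamming distance is 2.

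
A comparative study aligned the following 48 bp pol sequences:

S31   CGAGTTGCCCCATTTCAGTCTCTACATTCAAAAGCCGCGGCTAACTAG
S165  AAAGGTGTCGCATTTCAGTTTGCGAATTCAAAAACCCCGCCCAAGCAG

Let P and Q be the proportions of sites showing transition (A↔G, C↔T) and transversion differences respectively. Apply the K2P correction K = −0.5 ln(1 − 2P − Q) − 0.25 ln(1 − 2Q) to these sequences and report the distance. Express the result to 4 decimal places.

0.4479

Differing sites — 1:C/A (Tv); 2:G/A (Ti); 5:T/G (Tv); 8:C/T (Ti); 10:C/G (Tv); 20:C/T (Ti); 22:C/G (Tv); 23:T/C (Ti); 24:A/G (Ti); 25:C/A (Tv); 34:G/A (Ti); 37:G/C (Tv); 40:G/C (Tv); 42:T/C (Ti); 45:C/G (Tv); 46:T/C (Ti).
Of the 16 differences, 8 transitions and 8 transversions over 48 sites: P = 8/48 = 0.166667, Q = 8/48 = 0.166667.
d = −0.5·ln(0.499999) − 0.25·ln(0.666666) = −0.5·(-0.693149) − 0.25·(-0.405466) = 0.4479.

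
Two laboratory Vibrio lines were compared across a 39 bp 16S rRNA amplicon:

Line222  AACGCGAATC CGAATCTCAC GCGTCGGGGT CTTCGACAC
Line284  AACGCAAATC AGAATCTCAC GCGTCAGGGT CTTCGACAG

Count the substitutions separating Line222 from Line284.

Differing sites — 6:G/A; 11:C/A; 26:G/A; 39:C/G.
That gives 4 mismatches out of 39 aligned sites, so the Hamming distance is 4.

4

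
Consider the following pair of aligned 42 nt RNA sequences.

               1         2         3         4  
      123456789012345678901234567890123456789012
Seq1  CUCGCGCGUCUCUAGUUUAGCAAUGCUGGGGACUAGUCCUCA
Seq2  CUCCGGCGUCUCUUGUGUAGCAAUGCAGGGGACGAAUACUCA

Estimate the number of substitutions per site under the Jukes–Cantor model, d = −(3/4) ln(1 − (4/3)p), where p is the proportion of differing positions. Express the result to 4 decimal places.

The sequences differ at positions 4 (G/C), 5 (C/G), 14 (A/U), 17 (U/G), 27 (U/A), 34 (U/G), 36 (G/A), 38 (C/A).
p = 8/42 = 0.190476.
d = −0.75 · ln(1 − (4/3)·0.190476) = −0.75 · ln(0.746032) = −0.75 · (-0.292987) = 0.2197.

0.2197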